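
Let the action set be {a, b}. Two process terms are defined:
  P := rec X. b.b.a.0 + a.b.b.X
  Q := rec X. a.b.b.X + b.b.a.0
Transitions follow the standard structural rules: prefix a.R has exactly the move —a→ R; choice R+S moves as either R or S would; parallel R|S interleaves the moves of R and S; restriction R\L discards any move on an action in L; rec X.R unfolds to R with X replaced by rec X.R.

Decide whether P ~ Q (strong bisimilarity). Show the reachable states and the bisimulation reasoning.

P ~ Q

P's transition system — 6 states:
  u0 = rec X. b.b.a.0 + a.b.b.X | -a-> u1, -b-> u2
  u1 = b.b.(rec X. b.b.a.0 + a.b.b.X) | -b-> u3
  u2 = b.a.0 | -b-> u4
  u3 = b.(rec X. b.b.a.0 + a.b.b.X) | -b-> u0
  u4 = a.0 | -a-> u5
  u5 = 0 | (no moves)
Q's transition system — 6 states:
  v0 = rec X. a.b.b.X + b.b.a.0 | -a-> v1, -b-> v2
  v1 = b.b.(rec X. a.b.b.X + b.b.a.0) | -b-> v3
  v2 = b.a.0 | -b-> v4
  v3 = b.(rec X. a.b.b.X + b.b.a.0) | -b-> v0
  v4 = a.0 | -a-> v5
  v5 = 0 | (no moves)
Bisimilarity quotient blocks:
  B0 = {u0, v0}
  B1 = {u2, v2}
  B2 = {u4, v4}
  B3 = {u5, v5}
  B4 = {u1, v1}
  B5 = {u3, v3}
u0 ∈ B0, v0 ∈ B0 → same block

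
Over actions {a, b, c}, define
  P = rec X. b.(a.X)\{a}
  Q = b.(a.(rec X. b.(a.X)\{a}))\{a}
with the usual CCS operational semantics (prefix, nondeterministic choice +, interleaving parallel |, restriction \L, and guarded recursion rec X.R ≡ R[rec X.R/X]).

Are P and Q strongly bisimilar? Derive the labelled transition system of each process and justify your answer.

LTS(P): 2 reachable states
  m0 = rec X. b.(a.X)\{a} :: -b-> m1
  m1 = (a.(rec X. b.(a.X)\{a}))\{a} :: (no moves)
LTS(Q): 2 reachable states
  n0 = b.(a.(rec X. b.(a.X)\{a}))\{a} :: -b-> n1
  n1 = (a.(rec X. b.(a.X)\{a}))\{a} :: (no moves)
Coarsest stable partition (strong bisimilarity classes):
  B0 = {m0, n0}
  B1 = {m1, n1}
m0 ∈ B0, n0 ∈ B0 → same block

bisimilar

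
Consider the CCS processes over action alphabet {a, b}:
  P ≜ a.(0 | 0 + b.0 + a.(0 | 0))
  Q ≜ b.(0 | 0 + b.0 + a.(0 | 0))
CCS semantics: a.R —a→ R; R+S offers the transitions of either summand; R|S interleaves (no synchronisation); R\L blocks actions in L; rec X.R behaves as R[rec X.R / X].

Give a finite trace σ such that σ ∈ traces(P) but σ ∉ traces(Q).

P's transition system — 4 states:
  u0 = a.(0 | 0 + b.0 + a.(0 | 0)) ⊢ --a--▸ u1
  u1 = 0 | 0 + b.0 + a.(0 | 0) ⊢ --a--▸ u2, --b--▸ u3
  u2 = 0 | 0 ⊢ deadlocked
  u3 = 0 ⊢ deadlocked
Q's transition system — 4 states:
  v0 = b.(0 | 0 + b.0 + a.(0 | 0)) ⊢ --b--▸ v1
  v1 = 0 | 0 + b.0 + a.(0 | 0) ⊢ --a--▸ v2, --b--▸ v3
  v2 = 0 | 0 ⊢ deadlocked
  v3 = 0 ⊢ deadlocked
Run σ = ⟨a⟩ on P: start {u0}
  after a @ step 1: {u1}
  ✓ P
Run σ = ⟨a⟩ on Q: start {v0}
  after a @ step 1: ∅  — Q cannot continue

a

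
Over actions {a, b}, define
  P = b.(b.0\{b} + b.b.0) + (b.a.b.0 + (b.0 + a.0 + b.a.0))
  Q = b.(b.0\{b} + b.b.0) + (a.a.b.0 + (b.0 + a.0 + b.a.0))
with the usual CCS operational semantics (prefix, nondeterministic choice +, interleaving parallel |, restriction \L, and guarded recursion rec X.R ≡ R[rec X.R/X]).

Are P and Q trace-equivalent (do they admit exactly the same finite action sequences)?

LTS(P): 7 reachable states
  s0 = b.(b.0\{b} + b.b.0) + (b.a.b.0 + (b.0 + a.0 + b.a.0)) has moves --a--▸ s1, --b--▸ s1, --b--▸ s2, --b--▸ s3, --b--▸ s4
  s1 = 0 has moves ·
  s2 = a.0 has moves --a--▸ s1
  s3 = a.b.0 has moves --a--▸ s5
  s4 = b.0\{b} + b.b.0 has moves --b--▸ s5, --b--▸ s6
  s5 = b.0 has moves --b--▸ s1
  s6 = 0\{b} has moves ·
LTS(Q): 7 reachable states
  t0 = b.(b.0\{b} + b.b.0) + (a.a.b.0 + (b.0 + a.0 + b.a.0)) has moves --a--▸ t1, --a--▸ t2, --b--▸ t1, --b--▸ t3, --b--▸ t4
  t1 = 0 has moves ·
  t2 = a.b.0 has moves --a--▸ t5
  t3 = a.0 has moves --a--▸ t1
  t4 = b.0\{b} + b.b.0 has moves --b--▸ t5, --b--▸ t6
  t5 = b.0 has moves --b--▸ t1
  t6 = 0\{b} has moves ·
Executing bab from P (initial set {s0}):
  [1] b ⇒ {s1, s2, s3, s4}
  [2] a ⇒ {s1, s5}
  [3] b ⇒ {s1}
  — P admits the full trace.
Executing bab from Q (initial set {t0}):
  [1] b ⇒ {t1, t3, t4}
  [2] a ⇒ {t1}
  [3] b ⇒ no successor for Q

NO — witness ⟨bab⟩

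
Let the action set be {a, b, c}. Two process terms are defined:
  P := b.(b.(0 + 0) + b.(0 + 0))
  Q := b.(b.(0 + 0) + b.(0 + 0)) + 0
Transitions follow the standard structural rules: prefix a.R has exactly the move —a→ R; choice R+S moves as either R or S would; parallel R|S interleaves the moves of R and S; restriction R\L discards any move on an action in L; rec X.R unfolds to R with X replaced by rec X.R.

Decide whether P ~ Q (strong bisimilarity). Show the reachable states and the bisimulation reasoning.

YES

LTS(P): 3 reachable states
  u0 = b.(b.(0 + 0) + b.(0 + 0)) ⊢ -b-> u1
  u1 = b.(0 + 0) + b.(0 + 0) ⊢ -b-> u2
  u2 = 0 + 0 ⊢ ∅
LTS(Q): 3 reachable states
  v0 = b.(b.(0 + 0) + b.(0 + 0)) + 0 ⊢ -b-> v1
  v1 = b.(0 + 0) + b.(0 + 0) ⊢ -b-> v2
  v2 = 0 + 0 ⊢ ∅
Bisimilarity quotient blocks:
  B0 = {u0, v0}
  B1 = {u1, v1}
  B2 = {u2, v2}
u0 ∈ B0, v0 ∈ B0 → same block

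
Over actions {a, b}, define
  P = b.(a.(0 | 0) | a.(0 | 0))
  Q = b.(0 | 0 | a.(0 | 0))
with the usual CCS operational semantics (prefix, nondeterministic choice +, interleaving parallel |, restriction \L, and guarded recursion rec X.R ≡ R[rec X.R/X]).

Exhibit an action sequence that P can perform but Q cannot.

Reachable graph of P (5 states):
  s0 = b.(a.(0 | 0) | a.(0 | 0)) → =b=> s1
  s1 = a.(0 | 0) | a.(0 | 0) → =a=> s2, =a=> s3
  s2 = 0 | 0 | a.(0 | 0) → =a=> s4
  s3 = a.(0 | 0) | (0 | 0) → =a=> s4
  s4 = 0 | 0 | (0 | 0) → ·
Reachable graph of Q (3 states):
  t0 = b.(0 | 0 | a.(0 | 0)) → =b=> t1
  t1 = 0 | 0 | a.(0 | 0) → =a=> t2
  t2 = 0 | 0 | (0 | 0) → ·
Executing baa from P (initial set {s0}):
  after b @ step 1: {s1}
  after a @ step 2: {s2, s3}
  after a @ step 3: {s4}
  P completes σ.
Executing baa from Q (initial set {t0}):
  after b @ step 1: {t1}
  after a @ step 2: {t2}
  after a @ step 3: no successor for Q

baa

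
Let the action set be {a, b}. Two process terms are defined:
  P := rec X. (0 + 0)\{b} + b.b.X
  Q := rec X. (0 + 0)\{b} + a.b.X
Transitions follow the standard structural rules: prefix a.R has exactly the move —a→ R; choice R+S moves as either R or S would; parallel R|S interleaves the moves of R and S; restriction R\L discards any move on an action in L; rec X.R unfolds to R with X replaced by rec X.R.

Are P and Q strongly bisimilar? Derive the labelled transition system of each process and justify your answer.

P ≁ Q

LTS(P): 2 reachable states
  p0 = rec X. (0 + 0)\{b} + b.b.X ⊢ =b=> p1
  p1 = b.(rec X. (0 + 0)\{b} + b.b.X) ⊢ =b=> p0
LTS(Q): 2 reachable states
  q0 = rec X. (0 + 0)\{b} + a.b.X ⊢ =a=> q1
  q1 = b.(rec X. (0 + 0)\{b} + a.b.X) ⊢ =b=> q0
Partition-refinement fixed point:
  B0 = {p0, p1}
  B1 = {q0}
  B2 = {q1}
p0 ∈ B0, q0 ∈ B1 → different blocks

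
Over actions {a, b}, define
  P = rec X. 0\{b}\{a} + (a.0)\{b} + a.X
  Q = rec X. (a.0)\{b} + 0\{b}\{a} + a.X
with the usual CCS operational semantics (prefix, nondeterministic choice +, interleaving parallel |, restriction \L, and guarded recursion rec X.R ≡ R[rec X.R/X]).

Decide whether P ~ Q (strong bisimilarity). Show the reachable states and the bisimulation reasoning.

Reachable graph of P (2 states):
  s0 = rec X. 0\{b}\{a} + (a.0)\{b} + a.X ⊢ —a→ s0, —a→ s1
  s1 = 0\{b} ⊢ (no moves)
Reachable graph of Q (2 states):
  t0 = rec X. (a.0)\{b} + 0\{b}\{a} + a.X ⊢ —a→ t0, —a→ t1
  t1 = 0\{b} ⊢ (no moves)
Partition-refinement fixed point:
  B0 = {s0, t0}
  B1 = {s1, t1}
s0 ∈ B0, t0 ∈ B0 → same block

P ~ Q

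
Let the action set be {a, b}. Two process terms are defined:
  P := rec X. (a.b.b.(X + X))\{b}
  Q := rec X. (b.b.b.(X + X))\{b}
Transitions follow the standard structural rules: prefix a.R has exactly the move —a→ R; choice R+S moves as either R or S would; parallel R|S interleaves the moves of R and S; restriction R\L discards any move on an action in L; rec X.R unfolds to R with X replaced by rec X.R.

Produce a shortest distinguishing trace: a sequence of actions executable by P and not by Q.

a

P's transition system — 2 states:
  u0 = rec X. (a.b.b.(X + X))\{b} → ··a··> u1
  u1 = (b.b.((rec X. (a.b.b.(X + X))\{b}) + (rec X. (a.b.b.(X + X))\{b})))\{b} → ∅
Q's transition system — 1 states:
  v0 = rec X. (b.b.b.(X + X))\{b} → ∅
Executing a from P (initial set {u0}):
  step 1 (a): {u1}
  ✓ P
Executing a from Q (initial set {v0}):
  step 1 (a): no successor for Q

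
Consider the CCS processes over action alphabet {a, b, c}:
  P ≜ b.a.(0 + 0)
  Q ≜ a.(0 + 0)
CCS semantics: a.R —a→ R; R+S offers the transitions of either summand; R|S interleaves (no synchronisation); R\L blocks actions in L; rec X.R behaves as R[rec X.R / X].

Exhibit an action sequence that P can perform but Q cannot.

P's transition system — 3 states:
  u0 = b.a.(0 + 0) has moves ··b··> u1
  u1 = a.(0 + 0) has moves ··a··> u2
  u2 = 0 + 0 has moves stopped
Q's transition system — 2 states:
  v0 = a.(0 + 0) has moves ··a··> v1
  v1 = 0 + 0 has moves stopped
Run σ = ⟨b⟩ on P: start {u0}
  [1] b ⇒ {u1}
  — P admits the full trace.
Run σ = ⟨b⟩ on Q: start {v0}
  [1] b ⇒ no successor for Q

b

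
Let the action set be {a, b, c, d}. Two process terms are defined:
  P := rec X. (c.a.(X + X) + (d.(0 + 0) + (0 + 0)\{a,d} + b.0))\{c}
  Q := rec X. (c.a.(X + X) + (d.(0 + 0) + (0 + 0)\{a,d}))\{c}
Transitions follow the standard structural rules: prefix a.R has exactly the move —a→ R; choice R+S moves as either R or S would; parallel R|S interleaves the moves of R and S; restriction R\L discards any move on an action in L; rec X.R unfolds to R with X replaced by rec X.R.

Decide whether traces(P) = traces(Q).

LTS(P): 3 reachable states
  m0 = rec X. (c.a.(X + X) + (d.(0 + 0) + (0 + 0)\{a,d} + b.0))\{c} has moves —b→ m1, —d→ m2
  m1 = 0\{c} has moves (no moves)
  m2 = (0 + 0)\{c} has moves (no moves)
LTS(Q): 2 reachable states
  n0 = rec X. (c.a.(X + X) + (d.(0 + 0) + (0 + 0)\{a,d}))\{c} has moves —d→ n1
  n1 = (0 + 0)\{c} has moves (no moves)
Run σ = ⟨b⟩ on P: start {m0}
  after b @ step 1: {m1}
  — P admits the full trace.
Run σ = ⟨b⟩ on Q: start {n0}
  after b @ step 1: ∅  — Q cannot continue

trace-distinct — witness ⟨b⟩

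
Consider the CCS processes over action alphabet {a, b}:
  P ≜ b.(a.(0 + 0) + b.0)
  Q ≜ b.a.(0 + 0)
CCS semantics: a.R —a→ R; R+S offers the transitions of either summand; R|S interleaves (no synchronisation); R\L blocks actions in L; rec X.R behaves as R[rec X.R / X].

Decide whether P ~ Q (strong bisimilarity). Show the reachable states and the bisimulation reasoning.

LTS(P): 4 reachable states
  u0 = b.(a.(0 + 0) + b.0) ⊢ --b--▸ u1
  u1 = a.(0 + 0) + b.0 ⊢ --a--▸ u2, --b--▸ u3
  u2 = 0 + 0 ⊢ deadlocked
  u3 = 0 ⊢ deadlocked
LTS(Q): 3 reachable states
  v0 = b.a.(0 + 0) ⊢ --b--▸ v1
  v1 = a.(0 + 0) ⊢ --a--▸ v2
  v2 = 0 + 0 ⊢ deadlocked
Partition-refinement fixed point:
  B0 = {u0}
  B1 = {u1}
  B2 = {u2, u3, v2}
  B3 = {v0}
  B4 = {v1}
u0 ∈ B0, v0 ∈ B3 → different blocks

P ≁ Q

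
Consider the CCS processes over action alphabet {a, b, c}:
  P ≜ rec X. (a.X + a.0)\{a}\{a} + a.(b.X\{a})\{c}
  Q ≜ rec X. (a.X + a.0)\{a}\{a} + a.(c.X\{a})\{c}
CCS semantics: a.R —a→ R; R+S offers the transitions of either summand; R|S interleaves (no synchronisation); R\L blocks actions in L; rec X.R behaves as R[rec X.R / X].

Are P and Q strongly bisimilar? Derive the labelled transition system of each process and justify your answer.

P's transition system — 3 states:
  m0 = rec X. (a.X + a.0)\{a}\{a} + a.(b.X\{a})\{c} | -a-> m1
  m1 = (b.(rec X. (a.X + a.0)\{a}\{a} + a.(b.X\{a})\{c})\{a})\{c} | -b-> m2
  m2 = (rec X. (a.X + a.0)\{a}\{a} + a.(b.X\{a})\{c})\{a}\{c} | ∅
Q's transition system — 2 states:
  n0 = rec X. (a.X + a.0)\{a}\{a} + a.(c.X\{a})\{c} | -a-> n1
  n1 = (c.(rec X. (a.X + a.0)\{a}\{a} + a.(c.X\{a})\{c})\{a})\{c} | ∅
Coarsest stable partition (strong bisimilarity classes):
  B0 = {m0}
  B1 = {m1}
  B2 = {m2, n1}
  B3 = {n0}
m0 ∈ B0, n0 ∈ B3 → different blocks

not bisimilar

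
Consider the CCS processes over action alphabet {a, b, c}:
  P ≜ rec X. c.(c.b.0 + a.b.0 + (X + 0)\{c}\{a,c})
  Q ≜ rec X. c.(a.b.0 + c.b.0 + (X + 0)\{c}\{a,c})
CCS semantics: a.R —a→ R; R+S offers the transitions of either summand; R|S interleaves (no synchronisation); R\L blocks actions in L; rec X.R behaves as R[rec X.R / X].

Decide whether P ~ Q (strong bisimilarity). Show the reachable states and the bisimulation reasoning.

YES

LTS(P): 4 reachable states
  u0 = rec X. c.(c.b.0 + a.b.0 + (X + 0)\{c}\{a,c}) → --c--▸ u1
  u1 = c.b.0 + a.b.0 + ((rec X. c.(c.b.0 + a.b.0 + (X + 0)\{c}\{a,c})) + 0)\{c}\{a,c} → --a--▸ u2, --c--▸ u2
  u2 = b.0 → --b--▸ u3
  u3 = 0 → (no moves)
LTS(Q): 4 reachable states
  v0 = rec X. c.(a.b.0 + c.b.0 + (X + 0)\{c}\{a,c}) → --c--▸ v1
  v1 = a.b.0 + c.b.0 + ((rec X. c.(a.b.0 + c.b.0 + (X + 0)\{c}\{a,c})) + 0)\{c}\{a,c} → --a--▸ v2, --c--▸ v2
  v2 = b.0 → --b--▸ v3
  v3 = 0 → (no moves)
Partition-refinement fixed point:
  B0 = {u0, v0}
  B1 = {u1, v1}
  B2 = {u2, v2}
  B3 = {u3, v3}
u0 ∈ B0, v0 ∈ B0 → same block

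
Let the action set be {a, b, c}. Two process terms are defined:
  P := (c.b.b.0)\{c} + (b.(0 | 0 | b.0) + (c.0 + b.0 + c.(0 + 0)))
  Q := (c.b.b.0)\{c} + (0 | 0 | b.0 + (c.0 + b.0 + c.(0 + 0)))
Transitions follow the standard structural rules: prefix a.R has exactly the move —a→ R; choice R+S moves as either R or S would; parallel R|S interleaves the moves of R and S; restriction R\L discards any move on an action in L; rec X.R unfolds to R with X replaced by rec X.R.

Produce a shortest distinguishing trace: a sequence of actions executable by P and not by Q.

P's transition system — 5 states:
  p0 = (c.b.b.0)\{c} + (b.(0 | 0 | b.0) + (c.0 + b.0 + c.(0 + 0))) has moves --b--▸ p1, --b--▸ p2, --c--▸ p1, --c--▸ p3
  p1 = 0 has moves (no moves)
  p2 = 0 | 0 | b.0 has moves --b--▸ p4
  p3 = 0 + 0 has moves (no moves)
  p4 = 0 | 0 | 0 has moves (no moves)
Q's transition system — 4 states:
  q0 = (c.b.b.0)\{c} + (0 | 0 | b.0 + (c.0 + b.0 + c.(0 + 0))) has moves --b--▸ q1, --b--▸ q2, --c--▸ q1, --c--▸ q3
  q1 = 0 has moves (no moves)
  q2 = 0 | 0 | 0 has moves (no moves)
  q3 = 0 + 0 has moves (no moves)
Run σ = ⟨bb⟩ on P: start {p0}
  [1] b ⇒ {p1, p2}
  [2] b ⇒ {p4}
  P completes σ.
Run σ = ⟨bb⟩ on Q: start {q0}
  [1] b ⇒ {q1, q2}
  [2] b ⇒ no successor for Q

bb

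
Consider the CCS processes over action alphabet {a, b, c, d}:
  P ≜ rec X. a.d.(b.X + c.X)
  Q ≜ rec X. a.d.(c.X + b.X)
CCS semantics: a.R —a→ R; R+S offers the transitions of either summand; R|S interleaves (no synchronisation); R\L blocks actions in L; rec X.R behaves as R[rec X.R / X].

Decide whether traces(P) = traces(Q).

LTS(P): 3 reachable states
  p0 = rec X. a.d.(b.X + c.X) ⊢ -a-> p1
  p1 = d.(b.(rec X. a.d.(b.X + c.X)) + c.(rec X. a.d.(b.X + c.X))) ⊢ -d-> p2
  p2 = b.(rec X. a.d.(b.X + c.X)) + c.(rec X. a.d.(b.X + c.X)) ⊢ -b-> p0, -c-> p0
LTS(Q): 3 reachable states
  q0 = rec X. a.d.(c.X + b.X) ⊢ -a-> q1
  q1 = d.(c.(rec X. a.d.(c.X + b.X)) + b.(rec X. a.d.(c.X + b.X))) ⊢ -d-> q2
  q2 = c.(rec X. a.d.(c.X + b.X)) + b.(rec X. a.d.(c.X + b.X)) ⊢ -b-> q0, -c-> q0
Bisimilarity quotient blocks:
  B0 = {p0, q0}
  B1 = {p1, q1}
  B2 = {p2, q2}
p0 ∈ B0, q0 ∈ B0 → same block
Bisimilar ⇒ trace-equivalent.

trace-equivalent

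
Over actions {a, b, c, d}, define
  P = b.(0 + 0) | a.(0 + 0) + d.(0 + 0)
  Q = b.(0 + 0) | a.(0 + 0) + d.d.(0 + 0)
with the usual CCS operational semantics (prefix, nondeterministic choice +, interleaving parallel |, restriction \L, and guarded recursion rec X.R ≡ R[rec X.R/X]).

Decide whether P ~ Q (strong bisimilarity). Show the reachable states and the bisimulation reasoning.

P's transition system — 5 states:
  u0 = b.(0 + 0) | a.(0 + 0) + d.(0 + 0) ⊢ -a-> u1, -b-> u2, -d-> u3
  u1 = b.(0 + 0) | (0 + 0) ⊢ -b-> u4
  u2 = (0 + 0) | a.(0 + 0) ⊢ -a-> u4
  u3 = 0 + 0 ⊢ stopped
  u4 = (0 + 0) | (0 + 0) ⊢ stopped
Q's transition system — 6 states:
  v0 = b.(0 + 0) | a.(0 + 0) + d.d.(0 + 0) ⊢ -a-> v1, -b-> v2, -d-> v3
  v1 = b.(0 + 0) | (0 + 0) ⊢ -b-> v4
  v2 = (0 + 0) | a.(0 + 0) ⊢ -a-> v4
  v3 = d.(0 + 0) ⊢ -d-> v5
  v4 = (0 + 0) | (0 + 0) ⊢ stopped
  v5 = 0 + 0 ⊢ stopped
Partition-refinement fixed point:
  B0 = {u0}
  B1 = {u1, v1}
  B2 = {u3, u4, v4, v5}
  B3 = {u2, v2}
  B4 = {v0}
  B5 = {v3}
u0 ∈ B0, v0 ∈ B4 → different blocks

P ≁ Q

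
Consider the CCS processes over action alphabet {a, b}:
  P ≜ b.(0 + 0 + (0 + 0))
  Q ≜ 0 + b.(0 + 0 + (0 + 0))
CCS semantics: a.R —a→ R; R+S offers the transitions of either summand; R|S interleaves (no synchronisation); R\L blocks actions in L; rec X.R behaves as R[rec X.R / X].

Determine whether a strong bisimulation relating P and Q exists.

P ~ Q

Reachable graph of P (2 states):
  p0 = b.(0 + 0 + (0 + 0)) ⊢ --b--▸ p1
  p1 = 0 + 0 + (0 + 0) ⊢ stopped
Reachable graph of Q (2 states):
  q0 = 0 + b.(0 + 0 + (0 + 0)) ⊢ --b--▸ q1
  q1 = 0 + 0 + (0 + 0) ⊢ stopped
Coarsest stable partition (strong bisimilarity classes):
  B0 = {p0, q0}
  B1 = {p1, q1}
p0 ∈ B0, q0 ∈ B0 → same block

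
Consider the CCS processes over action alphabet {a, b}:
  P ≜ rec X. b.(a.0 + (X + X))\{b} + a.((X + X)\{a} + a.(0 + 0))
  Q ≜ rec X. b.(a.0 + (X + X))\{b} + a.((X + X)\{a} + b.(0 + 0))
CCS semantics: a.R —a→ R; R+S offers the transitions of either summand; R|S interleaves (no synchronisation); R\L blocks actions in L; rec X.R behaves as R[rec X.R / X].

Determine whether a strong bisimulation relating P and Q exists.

not bisimilar

P's transition system — 8 states:
  u0 = rec X. b.(a.0 + (X + X))\{b} + a.((X + X)\{a} + a.(0 + 0)) :: ··a··> u1, ··b··> u2
  u1 = ((rec X. b.(a.0 + (X + X))\{b} + a.((X + X)\{a} + a.(0 + 0))) + (rec X. b.(a.0 + (X + X))\{b} + a.((X + X)\{a} + a.(0 + 0))))\{a} + a.(0 + 0) :: ··a··> u3, ··b··> u4
  u2 = (a.0 + ((rec X. b.(a.0 + (X + X))\{b} + a.((X + X)\{a} + a.(0 + 0))) + (rec X. b.(a.0 + (X + X))\{b} + a.((X + X)\{a} + a.(0 + 0)))))\{b} :: ··a··> u5, ··a··> u6
  u3 = 0 + 0 :: (no moves)
  u4 = (a.0 + ((rec X. b.(a.0 + (X + X))\{b} + a.((X + X)\{a} + a.(0 + 0))) + (rec X. b.(a.0 + (X + X))\{b} + a.((X + X)\{a} + a.(0 + 0)))))\{b}\{a} :: (no moves)
  u5 = (((rec X. b.(a.0 + (X + X))\{b} + a.((X + X)\{a} + a.(0 + 0))) + (rec X. b.(a.0 + (X + X))\{b} + a.((X + X)\{a} + a.(0 + 0))))\{a} + a.(0 + 0))\{b} :: ··a··> u7
  u6 = 0\{b} :: (no moves)
  u7 = (0 + 0)\{b} :: (no moves)
Q's transition system — 7 states:
  v0 = rec X. b.(a.0 + (X + X))\{b} + a.((X + X)\{a} + b.(0 + 0)) :: ··a··> v1, ··b··> v2
  v1 = ((rec X. b.(a.0 + (X + X))\{b} + a.((X + X)\{a} + b.(0 + 0))) + (rec X. b.(a.0 + (X + X))\{b} + a.((X + X)\{a} + b.(0 + 0))))\{a} + b.(0 + 0) :: ··b··> v3, ··b··> v4
  v2 = (a.0 + ((rec X. b.(a.0 + (X + X))\{b} + a.((X + X)\{a} + b.(0 + 0))) + (rec X. b.(a.0 + (X + X))\{b} + a.((X + X)\{a} + b.(0 + 0)))))\{b} :: ··a··> v5, ··a··> v6
  v3 = (a.0 + ((rec X. b.(a.0 + (X + X))\{b} + a.((X + X)\{a} + b.(0 + 0))) + (rec X. b.(a.0 + (X + X))\{b} + a.((X + X)\{a} + b.(0 + 0)))))\{b}\{a} :: (no moves)
  v4 = 0 + 0 :: (no moves)
  v5 = (((rec X. b.(a.0 + (X + X))\{b} + a.((X + X)\{a} + b.(0 + 0))) + (rec X. b.(a.0 + (X + X))\{b} + a.((X + X)\{a} + b.(0 + 0))))\{a} + b.(0 + 0))\{b} :: (no moves)
  v6 = 0\{b} :: (no moves)
Bisimilarity quotient blocks:
  B0 = {u0}
  B1 = {u1}
  B2 = {u3, u4, u6, u7, v3, v4, v5, v6}
  B3 = {u2}
  B4 = {u5, v2}
  B5 = {v0}
  B6 = {v1}
u0 ∈ B0, v0 ∈ B5 → different blocks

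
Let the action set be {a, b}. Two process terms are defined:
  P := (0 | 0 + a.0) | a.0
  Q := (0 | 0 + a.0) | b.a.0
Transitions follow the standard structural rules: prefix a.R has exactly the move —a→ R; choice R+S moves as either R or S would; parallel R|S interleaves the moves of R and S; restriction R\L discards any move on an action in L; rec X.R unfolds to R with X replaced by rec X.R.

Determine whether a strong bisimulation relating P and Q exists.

LTS(P): 4 reachable states
  p0 = (0 | 0 + a.0) | a.0 has moves =a=> p1, =a=> p2
  p1 = (0 | 0 + a.0) | 0 has moves =a=> p3
  p2 = 0 | a.0 has moves =a=> p3
  p3 = 0 | 0 has moves ·
LTS(Q): 6 reachable states
  q0 = (0 | 0 + a.0) | b.a.0 has moves =a=> q1, =b=> q2
  q1 = 0 | b.a.0 has moves =b=> q3
  q2 = (0 | 0 + a.0) | a.0 has moves =a=> q3, =a=> q4
  q3 = 0 | a.0 has moves =a=> q5
  q4 = (0 | 0 + a.0) | 0 has moves =a=> q5
  q5 = 0 | 0 has moves ·
Coarsest stable partition (strong bisimilarity classes):
  B0 = {p0, q2}
  B1 = {p1, p2, q3, q4}
  B2 = {p3, q5}
  B3 = {q0}
  B4 = {q1}
p0 ∈ B0, q0 ∈ B3 → different blocks

P ≁ Q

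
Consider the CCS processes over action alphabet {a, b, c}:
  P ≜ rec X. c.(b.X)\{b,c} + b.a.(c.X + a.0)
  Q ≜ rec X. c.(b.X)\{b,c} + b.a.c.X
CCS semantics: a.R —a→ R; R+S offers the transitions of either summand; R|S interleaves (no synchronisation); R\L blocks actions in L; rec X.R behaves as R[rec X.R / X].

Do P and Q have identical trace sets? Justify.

NO — witness ⟨baa⟩

LTS(P): 5 reachable states
  s0 = rec X. c.(b.X)\{b,c} + b.a.(c.X + a.0) :: -b-> s1, -c-> s2
  s1 = a.(c.(rec X. c.(b.X)\{b,c} + b.a.(c.X + a.0)) + a.0) :: -a-> s3
  s2 = (b.(rec X. c.(b.X)\{b,c} + b.a.(c.X + a.0)))\{b,c} :: deadlocked
  s3 = c.(rec X. c.(b.X)\{b,c} + b.a.(c.X + a.0)) + a.0 :: -a-> s4, -c-> s0
  s4 = 0 :: deadlocked
LTS(Q): 4 reachable states
  t0 = rec X. c.(b.X)\{b,c} + b.a.c.X :: -b-> t1, -c-> t2
  t1 = a.c.(rec X. c.(b.X)\{b,c} + b.a.c.X) :: -a-> t3
  t2 = (b.(rec X. c.(b.X)\{b,c} + b.a.c.X))\{b,c} :: deadlocked
  t3 = c.(rec X. c.(b.X)\{b,c} + b.a.c.X) :: -c-> t0
Executing baa from P (initial set {s0}):
  after b @ step 1: {s1}
  after a @ step 2: {s3}
  after a @ step 3: {s4}
  P completes σ.
Executing baa from Q (initial set {t0}):
  after b @ step 1: {t1}
  after a @ step 2: {t3}
  after a @ step 3: ∅ (Q stuck)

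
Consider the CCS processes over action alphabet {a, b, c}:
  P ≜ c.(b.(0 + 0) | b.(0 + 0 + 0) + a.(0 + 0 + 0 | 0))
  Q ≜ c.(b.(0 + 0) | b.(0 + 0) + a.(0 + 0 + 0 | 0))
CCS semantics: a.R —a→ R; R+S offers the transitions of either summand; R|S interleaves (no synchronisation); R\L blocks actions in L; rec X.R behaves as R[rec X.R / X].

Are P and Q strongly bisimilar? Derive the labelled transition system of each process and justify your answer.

LTS(P): 6 reachable states
  p0 = c.(b.(0 + 0) | b.(0 + 0 + 0) + a.(0 + 0 + 0 | 0)) :: —c→ p1
  p1 = b.(0 + 0) | b.(0 + 0 + 0) + a.(0 + 0 + 0 | 0) :: —a→ p2, —b→ p3, —b→ p4
  p2 = 0 + 0 + 0 | 0 :: deadlocked
  p3 = (0 + 0) | b.(0 + 0 + 0) :: —b→ p5
  p4 = b.(0 + 0) | (0 + 0 + 0) :: —b→ p5
  p5 = (0 + 0) | (0 + 0 + 0) :: deadlocked
LTS(Q): 6 reachable states
  q0 = c.(b.(0 + 0) | b.(0 + 0) + a.(0 + 0 + 0 | 0)) :: —c→ q1
  q1 = b.(0 + 0) | b.(0 + 0) + a.(0 + 0 + 0 | 0) :: —a→ q2, —b→ q3, —b→ q4
  q2 = 0 + 0 + 0 | 0 :: deadlocked
  q3 = (0 + 0) | b.(0 + 0) :: —b→ q5
  q4 = b.(0 + 0) | (0 + 0) :: —b→ q5
  q5 = (0 + 0) | (0 + 0) :: deadlocked
Partition-refinement fixed point:
  B0 = {p0, q0}
  B1 = {p1, q1}
  B2 = {p3, p4, q3, q4}
  B3 = {p2, p5, q2, q5}
p0 ∈ B0, q0 ∈ B0 → same block

YES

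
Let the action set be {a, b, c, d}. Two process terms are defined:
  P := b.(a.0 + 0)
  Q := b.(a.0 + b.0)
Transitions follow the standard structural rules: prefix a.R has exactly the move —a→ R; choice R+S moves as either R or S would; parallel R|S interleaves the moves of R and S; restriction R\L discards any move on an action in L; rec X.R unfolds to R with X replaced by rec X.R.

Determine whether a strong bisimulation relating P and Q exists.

NO

Reachable graph of P (3 states):
  m0 = b.(a.0 + 0) :: —b→ m1
  m1 = a.0 + 0 :: —a→ m2
  m2 = 0 :: ∅
Reachable graph of Q (3 states):
  n0 = b.(a.0 + b.0) :: —b→ n1
  n1 = a.0 + b.0 :: —a→ n2, —b→ n2
  n2 = 0 :: ∅
Bisimilarity quotient blocks:
  B0 = {m0}
  B1 = {m1}
  B2 = {m2, n2}
  B3 = {n0}
  B4 = {n1}
m0 ∈ B0, n0 ∈ B3 → different blocks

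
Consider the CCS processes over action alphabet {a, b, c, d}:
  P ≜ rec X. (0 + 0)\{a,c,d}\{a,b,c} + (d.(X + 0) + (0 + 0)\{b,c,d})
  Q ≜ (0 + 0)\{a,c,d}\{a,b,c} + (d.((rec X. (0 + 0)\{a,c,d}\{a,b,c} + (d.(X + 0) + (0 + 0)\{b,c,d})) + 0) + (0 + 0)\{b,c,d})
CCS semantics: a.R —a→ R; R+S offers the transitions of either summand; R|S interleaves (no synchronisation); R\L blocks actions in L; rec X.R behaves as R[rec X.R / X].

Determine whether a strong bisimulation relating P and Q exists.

Reachable graph of P (2 states):
  p0 = rec X. (0 + 0)\{a,c,d}\{a,b,c} + (d.(X + 0) + (0 + 0)\{b,c,d}) | —d→ p1
  p1 = (rec X. (0 + 0)\{a,c,d}\{a,b,c} + (d.(X + 0) + (0 + 0)\{b,c,d})) + 0 | —d→ p1
Reachable graph of Q (2 states):
  q0 = (0 + 0)\{a,c,d}\{a,b,c} + (d.((rec X. (0 + 0)\{a,c,d}\{a,b,c} + (d.(X + 0) + (0 + 0)\{b,c,d})) + 0) + (0 + 0)\{b,c,d}) | —d→ q1
  q1 = (rec X. (0 + 0)\{a,c,d}\{a,b,c} + (d.(X + 0) + (0 + 0)\{b,c,d})) + 0 | —d→ q1
Bisimilarity quotient blocks:
  B0 = {p0, p1, q0, q1}
p0 ∈ B0, q0 ∈ B0 → same block

P ~ Q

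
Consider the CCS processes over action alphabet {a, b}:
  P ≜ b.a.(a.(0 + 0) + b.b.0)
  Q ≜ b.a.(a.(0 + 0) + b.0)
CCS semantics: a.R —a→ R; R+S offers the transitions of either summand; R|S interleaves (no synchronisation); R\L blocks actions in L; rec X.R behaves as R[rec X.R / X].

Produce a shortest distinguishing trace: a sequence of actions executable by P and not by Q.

babb

Reachable graph of P (6 states):
  m0 = b.a.(a.(0 + 0) + b.b.0) has moves =b=> m1
  m1 = a.(a.(0 + 0) + b.b.0) has moves =a=> m2
  m2 = a.(0 + 0) + b.b.0 has moves =a=> m3, =b=> m4
  m3 = 0 + 0 has moves ·
  m4 = b.0 has moves =b=> m5
  m5 = 0 has moves ·
Reachable graph of Q (5 states):
  n0 = b.a.(a.(0 + 0) + b.0) has moves =b=> n1
  n1 = a.(a.(0 + 0) + b.0) has moves =a=> n2
  n2 = a.(0 + 0) + b.0 has moves =a=> n3, =b=> n4
  n3 = 0 + 0 has moves ·
  n4 = 0 has moves ·
Trace ⟨babb⟩ through P, begin at {m0}:
  [1] b ⇒ {m1}
  [2] a ⇒ {m2}
  [3] b ⇒ {m4}
  [4] b ⇒ {m5}
  ✓ P
Trace ⟨babb⟩ through Q, begin at {n0}:
  [1] b ⇒ {n1}
  [2] a ⇒ {n2}
  [3] b ⇒ {n4}
  [4] b ⇒ ∅ (Q stuck)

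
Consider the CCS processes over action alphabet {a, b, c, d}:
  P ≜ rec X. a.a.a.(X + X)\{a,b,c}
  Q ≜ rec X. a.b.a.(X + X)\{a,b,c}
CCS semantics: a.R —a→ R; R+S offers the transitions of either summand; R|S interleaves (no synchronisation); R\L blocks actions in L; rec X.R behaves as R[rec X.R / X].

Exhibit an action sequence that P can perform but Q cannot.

aa

LTS(P): 4 reachable states
  m0 = rec X. a.a.a.(X + X)\{a,b,c} has moves =a=> m1
  m1 = a.a.((rec X. a.a.a.(X + X)\{a,b,c}) + (rec X. a.a.a.(X + X)\{a,b,c}))\{a,b,c} has moves =a=> m2
  m2 = a.((rec X. a.a.a.(X + X)\{a,b,c}) + (rec X. a.a.a.(X + X)\{a,b,c}))\{a,b,c} has moves =a=> m3
  m3 = ((rec X. a.a.a.(X + X)\{a,b,c}) + (rec X. a.a.a.(X + X)\{a,b,c}))\{a,b,c} has moves deadlocked
LTS(Q): 4 reachable states
  n0 = rec X. a.b.a.(X + X)\{a,b,c} has moves =a=> n1
  n1 = b.a.((rec X. a.b.a.(X + X)\{a,b,c}) + (rec X. a.b.a.(X + X)\{a,b,c}))\{a,b,c} has moves =b=> n2
  n2 = a.((rec X. a.b.a.(X + X)\{a,b,c}) + (rec X. a.b.a.(X + X)\{a,b,c}))\{a,b,c} has moves =a=> n3
  n3 = ((rec X. a.b.a.(X + X)\{a,b,c}) + (rec X. a.b.a.(X + X)\{a,b,c}))\{a,b,c} has moves deadlocked
Executing aa from P (initial set {m0}):
  after a @ step 1: {m1}
  after a @ step 2: {m2}
  ✓ P
Executing aa from Q (initial set {n0}):
  after a @ step 1: {n1}
  after a @ step 2: no successor for Q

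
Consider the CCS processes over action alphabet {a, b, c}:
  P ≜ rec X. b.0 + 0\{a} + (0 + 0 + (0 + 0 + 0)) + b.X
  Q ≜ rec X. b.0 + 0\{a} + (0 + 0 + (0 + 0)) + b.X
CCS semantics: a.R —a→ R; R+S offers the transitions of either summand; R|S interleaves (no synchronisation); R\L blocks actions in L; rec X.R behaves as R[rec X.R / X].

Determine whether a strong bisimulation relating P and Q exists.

LTS(P): 2 reachable states
  p0 = rec X. b.0 + 0\{a} + (0 + 0 + (0 + 0 + 0)) + b.X ⊢ -b-> p0, -b-> p1
  p1 = 0 ⊢ deadlocked
LTS(Q): 2 reachable states
  q0 = rec X. b.0 + 0\{a} + (0 + 0 + (0 + 0)) + b.X ⊢ -b-> q0, -b-> q1
  q1 = 0 ⊢ deadlocked
Bisimilarity quotient blocks:
  B0 = {p0, q0}
  B1 = {p1, q1}
p0 ∈ B0, q0 ∈ B0 → same block

YES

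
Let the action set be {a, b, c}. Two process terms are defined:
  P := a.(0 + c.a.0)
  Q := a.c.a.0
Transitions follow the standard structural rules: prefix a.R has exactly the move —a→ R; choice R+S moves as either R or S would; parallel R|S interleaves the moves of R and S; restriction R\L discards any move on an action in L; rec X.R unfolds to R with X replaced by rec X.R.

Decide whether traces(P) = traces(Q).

YES

LTS(P): 4 reachable states
  u0 = a.(0 + c.a.0) ⊢ —a→ u1
  u1 = 0 + c.a.0 ⊢ —c→ u2
  u2 = a.0 ⊢ —a→ u3
  u3 = 0 ⊢ ·
LTS(Q): 4 reachable states
  v0 = a.c.a.0 ⊢ —a→ v1
  v1 = c.a.0 ⊢ —c→ v2
  v2 = a.0 ⊢ —a→ v3
  v3 = 0 ⊢ ·
Coarsest stable partition (strong bisimilarity classes):
  B0 = {u0, v0}
  B1 = {u1, v1}
  B2 = {u2, v2}
  B3 = {u3, v3}
u0 ∈ B0, v0 ∈ B0 → same block
Bisimilar ⇒ trace-equivalent.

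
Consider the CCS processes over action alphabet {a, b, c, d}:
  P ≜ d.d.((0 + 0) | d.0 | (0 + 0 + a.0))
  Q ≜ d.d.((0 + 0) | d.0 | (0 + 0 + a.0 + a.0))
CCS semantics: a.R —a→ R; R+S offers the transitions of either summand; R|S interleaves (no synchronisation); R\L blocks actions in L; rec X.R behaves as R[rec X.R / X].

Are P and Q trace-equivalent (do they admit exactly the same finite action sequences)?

LTS(P): 6 reachable states
  s0 = d.d.((0 + 0) | d.0 | (0 + 0 + a.0)) → --d--▸ s1
  s1 = d.((0 + 0) | d.0 | (0 + 0 + a.0)) → --d--▸ s2
  s2 = (0 + 0) | d.0 | (0 + 0 + a.0) → --a--▸ s3, --d--▸ s4
  s3 = (0 + 0) | d.0 | 0 → --d--▸ s5
  s4 = (0 + 0) | 0 | (0 + 0 + a.0) → --a--▸ s5
  s5 = (0 + 0) | 0 | 0 → deadlocked
LTS(Q): 6 reachable states
  t0 = d.d.((0 + 0) | d.0 | (0 + 0 + a.0 + a.0)) → --d--▸ t1
  t1 = d.((0 + 0) | d.0 | (0 + 0 + a.0 + a.0)) → --d--▸ t2
  t2 = (0 + 0) | d.0 | (0 + 0 + a.0 + a.0) → --a--▸ t3, --d--▸ t4
  t3 = (0 + 0) | d.0 | 0 → --d--▸ t5
  t4 = (0 + 0) | 0 | (0 + 0 + a.0 + a.0) → --a--▸ t5
  t5 = (0 + 0) | 0 | 0 → deadlocked
Partition-refinement fixed point:
  B0 = {s0, t0}
  B1 = {s1, t1}
  B2 = {s2, t2}
  B3 = {s4, t4}
  B4 = {s5, t5}
  B5 = {s3, t3}
s0 ∈ B0, t0 ∈ B0 → same block
Bisimilar ⇒ trace-equivalent.

trace-equivalent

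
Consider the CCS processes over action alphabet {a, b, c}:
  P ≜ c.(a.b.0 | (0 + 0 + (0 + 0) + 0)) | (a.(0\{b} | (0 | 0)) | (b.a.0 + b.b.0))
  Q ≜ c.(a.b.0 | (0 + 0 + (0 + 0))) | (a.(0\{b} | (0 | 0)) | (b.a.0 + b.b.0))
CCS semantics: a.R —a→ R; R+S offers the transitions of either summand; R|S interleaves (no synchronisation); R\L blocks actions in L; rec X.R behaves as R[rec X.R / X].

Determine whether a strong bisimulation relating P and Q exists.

Reachable graph of P (32 states):
  u0 = c.(a.b.0 | (0 + 0 + (0 + 0) + 0)) | (a.(0\{b} | (0 | 0)) | (b.a.0 + b.b.0)) ⊢ --a--▸ u1, --b--▸ u2, --b--▸ u3, --c--▸ u4
  u1 = c.(a.b.0 | (0 + 0 + (0 + 0) + 0)) | (0\{b} | (0 | 0) | (b.a.0 + b.b.0)) ⊢ --b--▸ u5, --b--▸ u6, --c--▸ u7
  u2 = c.(a.b.0 | (0 + 0 + (0 + 0) + 0)) | (a.(0\{b} | (0 | 0)) | a.0) ⊢ --a--▸ u5, --a--▸ u8, --c--▸ u9
  u3 = c.(a.b.0 | (0 + 0 + (0 + 0) + 0)) | (a.(0\{b} | (0 | 0)) | b.0) ⊢ --a--▸ u6, --b--▸ u8, --c--▸ u10
  u4 = a.b.0 | (0 + 0 + (0 + 0) + 0) | (a.(0\{b} | (0 | 0)) | (b.a.0 + b.b.0)) ⊢ --a--▸ u11, --a--▸ u7, --b--▸ u10, --b--▸ u9
  u5 = c.(a.b.0 | (0 + 0 + (0 + 0) + 0)) | (0\{b} | (0 | 0) | a.0) ⊢ --a--▸ u12, --c--▸ u13
  u6 = c.(a.b.0 | (0 + 0 + (0 + 0) + 0)) | (0\{b} | (0 | 0) | b.0) ⊢ --b--▸ u12, --c--▸ u14
  u7 = a.b.0 | (0 + 0 + (0 + 0) + 0) | (0\{b} | (0 | 0) | (b.a.0 + b.b.0)) ⊢ --a--▸ u15, --b--▸ u13, --b--▸ u14
  u8 = c.(a.b.0 | (0 + 0 + (0 + 0) + 0)) | (a.(0\{b} | (0 | 0)) | 0) ⊢ --a--▸ u12, --c--▸ u16
  u9 = a.b.0 | (0 + 0 + (0 + 0) + 0) | (a.(0\{b} | (0 | 0)) | a.0) ⊢ --a--▸ u13, --a--▸ u16, --a--▸ u17
  u10 = a.b.0 | (0 + 0 + (0 + 0) + 0) | (a.(0\{b} | (0 | 0)) | b.0) ⊢ --a--▸ u14, --a--▸ u18, --b--▸ u16
  u11 = b.0 | (0 + 0 + (0 + 0) + 0) | (a.(0\{b} | (0 | 0)) | (b.a.0 + b.b.0)) ⊢ --a--▸ u15, --b--▸ u17, --b--▸ u18, --b--▸ u19
  u12 = c.(a.b.0 | (0 + 0 + (0 + 0) + 0)) | (0\{b} | (0 | 0) | 0) ⊢ --c--▸ u20
  u13 = a.b.0 | (0 + 0 + (0 + 0) + 0) | (0\{b} | (0 | 0) | a.0) ⊢ --a--▸ u20, --a--▸ u21
  u14 = a.b.0 | (0 + 0 + (0 + 0) + 0) | (0\{b} | (0 | 0) | b.0) ⊢ --a--▸ u22, --b--▸ u20
  u15 = b.0 | (0 + 0 + (0 + 0) + 0) | (0\{b} | (0 | 0) | (b.a.0 + b.b.0)) ⊢ --b--▸ u21, --b--▸ u22, --b--▸ u23
  u16 = a.b.0 | (0 + 0 + (0 + 0) + 0) | (a.(0\{b} | (0 | 0)) | 0) ⊢ --a--▸ u20, --a--▸ u24
  u17 = b.0 | (0 + 0 + (0 + 0) + 0) | (a.(0\{b} | (0 | 0)) | a.0) ⊢ --a--▸ u21, --a--▸ u24, --b--▸ u25
  u18 = b.0 | (0 + 0 + (0 + 0) + 0) | (a.(0\{b} | (0 | 0)) | b.0) ⊢ --a--▸ u22, --b--▸ u24, --b--▸ u26
  u19 = 0 | (0 + 0 + (0 + 0) + 0) | (a.(0\{b} | (0 | 0)) | (b.a.0 + b.b.0)) ⊢ --a--▸ u23, --b--▸ u25, --b--▸ u26
  u20 = a.b.0 | (0 + 0 + (0 + 0) + 0) | (0\{b} | (0 | 0) | 0) ⊢ --a--▸ u27
  u21 = b.0 | (0 + 0 + (0 + 0) + 0) | (0\{b} | (0 | 0) | a.0) ⊢ --a--▸ u27, --b--▸ u28
  u22 = b.0 | (0 + 0 + (0 + 0) + 0) | (0\{b} | (0 | 0) | b.0) ⊢ --b--▸ u27, --b--▸ u29
  u23 = 0 | (0 + 0 + (0 + 0) + 0) | (0\{b} | (0 | 0) | (b.a.0 + b.b.0)) ⊢ --b--▸ u28, --b--▸ u29
  u24 = b.0 | (0 + 0 + (0 + 0) + 0) | (a.(0\{b} | (0 | 0)) | 0) ⊢ --a--▸ u27, --b--▸ u30
  u25 = 0 | (0 + 0 + (0 + 0) + 0) | (a.(0\{b} | (0 | 0)) | a.0) ⊢ --a--▸ u28, --a--▸ u30
  u26 = 0 | (0 + 0 + (0 + 0) + 0) | (a.(0\{b} | (0 | 0)) | b.0) ⊢ --a--▸ u29, --b--▸ u30
  u27 = b.0 | (0 + 0 + (0 + 0) + 0) | (0\{b} | (0 | 0) | 0) ⊢ --b--▸ u31
  u28 = 0 | (0 + 0 + (0 + 0) + 0) | (0\{b} | (0 | 0) | a.0) ⊢ --a--▸ u31
  u29 = 0 | (0 + 0 + (0 + 0) + 0) | (0\{b} | (0 | 0) | b.0) ⊢ --b--▸ u31
  u30 = 0 | (0 + 0 + (0 + 0) + 0) | (a.(0\{b} | (0 | 0)) | 0) ⊢ --a--▸ u31
  u31 = 0 | (0 + 0 + (0 + 0) + 0) | (0\{b} | (0 | 0) | 0) ⊢ ·
Reachable graph of Q (32 states):
  v0 = c.(a.b.0 | (0 + 0 + (0 + 0))) | (a.(0\{b} | (0 | 0)) | (b.a.0 + b.b.0)) ⊢ --a--▸ v1, --b--▸ v2, --b--▸ v3, --c--▸ v4
  v1 = c.(a.b.0 | (0 + 0 + (0 + 0))) | (0\{b} | (0 | 0) | (b.a.0 + b.b.0)) ⊢ --b--▸ v5, --b--▸ v6, --c--▸ v7
  v2 = c.(a.b.0 | (0 + 0 + (0 + 0))) | (a.(0\{b} | (0 | 0)) | a.0) ⊢ --a--▸ v5, --a--▸ v8, --c--▸ v9
  v3 = c.(a.b.0 | (0 + 0 + (0 + 0))) | (a.(0\{b} | (0 | 0)) | b.0) ⊢ --a--▸ v6, --b--▸ v8, --c--▸ v10
  v4 = a.b.0 | (0 + 0 + (0 + 0)) | (a.(0\{b} | (0 | 0)) | (b.a.0 + b.b.0)) ⊢ --a--▸ v11, --a--▸ v7, --b--▸ v10, --b--▸ v9
  v5 = c.(a.b.0 | (0 + 0 + (0 + 0))) | (0\{b} | (0 | 0) | a.0) ⊢ --a--▸ v12, --c--▸ v13
  v6 = c.(a.b.0 | (0 + 0 + (0 + 0))) | (0\{b} | (0 | 0) | b.0) ⊢ --b--▸ v12, --c--▸ v14
  v7 = a.b.0 | (0 + 0 + (0 + 0)) | (0\{b} | (0 | 0) | (b.a.0 + b.b.0)) ⊢ --a--▸ v15, --b--▸ v13, --b--▸ v14
  v8 = c.(a.b.0 | (0 + 0 + (0 + 0))) | (a.(0\{b} | (0 | 0)) | 0) ⊢ --a--▸ v12, --c--▸ v16
  v9 = a.b.0 | (0 + 0 + (0 + 0)) | (a.(0\{b} | (0 | 0)) | a.0) ⊢ --a--▸ v13, --a--▸ v16, --a--▸ v17
  v10 = a.b.0 | (0 + 0 + (0 + 0)) | (a.(0\{b} | (0 | 0)) | b.0) ⊢ --a--▸ v14, --a--▸ v18, --b--▸ v16
  v11 = b.0 | (0 + 0 + (0 + 0)) | (a.(0\{b} | (0 | 0)) | (b.a.0 + b.b.0)) ⊢ --a--▸ v15, --b--▸ v17, --b--▸ v18, --b--▸ v19
  v12 = c.(a.b.0 | (0 + 0 + (0 + 0))) | (0\{b} | (0 | 0) | 0) ⊢ --c--▸ v20
  v13 = a.b.0 | (0 + 0 + (0 + 0)) | (0\{b} | (0 | 0) | a.0) ⊢ --a--▸ v20, --a--▸ v21
  v14 = a.b.0 | (0 + 0 + (0 + 0)) | (0\{b} | (0 | 0) | b.0) ⊢ --a--▸ v22, --b--▸ v20
  v15 = b.0 | (0 + 0 + (0 + 0)) | (0\{b} | (0 | 0) | (b.a.0 + b.b.0)) ⊢ --b--▸ v21, --b--▸ v22, --b--▸ v23
  v16 = a.b.0 | (0 + 0 + (0 + 0)) | (a.(0\{b} | (0 | 0)) | 0) ⊢ --a--▸ v20, --a--▸ v24
  v17 = b.0 | (0 + 0 + (0 + 0)) | (a.(0\{b} | (0 | 0)) | a.0) ⊢ --a--▸ v21, --a--▸ v24, --b--▸ v25
  v18 = b.0 | (0 + 0 + (0 + 0)) | (a.(0\{b} | (0 | 0)) | b.0) ⊢ --a--▸ v22, --b--▸ v24, --b--▸ v26
  v19 = 0 | (0 + 0 + (0 + 0)) | (a.(0\{b} | (0 | 0)) | (b.a.0 + b.b.0)) ⊢ --a--▸ v23, --b--▸ v25, --b--▸ v26
  v20 = a.b.0 | (0 + 0 + (0 + 0)) | (0\{b} | (0 | 0) | 0) ⊢ --a--▸ v27
  v21 = b.0 | (0 + 0 + (0 + 0)) | (0\{b} | (0 | 0) | a.0) ⊢ --a--▸ v27, --b--▸ v28
  v22 = b.0 | (0 + 0 + (0 + 0)) | (0\{b} | (0 | 0) | b.0) ⊢ --b--▸ v27, --b--▸ v29
  v23 = 0 | (0 + 0 + (0 + 0)) | (0\{b} | (0 | 0) | (b.a.0 + b.b.0)) ⊢ --b--▸ v28, --b--▸ v29
  v24 = b.0 | (0 + 0 + (0 + 0)) | (a.(0\{b} | (0 | 0)) | 0) ⊢ --a--▸ v27, --b--▸ v30
  v25 = 0 | (0 + 0 + (0 + 0)) | (a.(0\{b} | (0 | 0)) | a.0) ⊢ --a--▸ v28, --a--▸ v30
  v26 = 0 | (0 + 0 + (0 + 0)) | (a.(0\{b} | (0 | 0)) | b.0) ⊢ --a--▸ v29, --b--▸ v30
  v27 = b.0 | (0 + 0 + (0 + 0)) | (0\{b} | (0 | 0) | 0) ⊢ --b--▸ v31
  v28 = 0 | (0 + 0 + (0 + 0)) | (0\{b} | (0 | 0) | a.0) ⊢ --a--▸ v31
  v29 = 0 | (0 + 0 + (0 + 0)) | (0\{b} | (0 | 0) | b.0) ⊢ --b--▸ v31
  v30 = 0 | (0 + 0 + (0 + 0)) | (a.(0\{b} | (0 | 0)) | 0) ⊢ --a--▸ v31
  v31 = 0 | (0 + 0 + (0 + 0)) | (0\{b} | (0 | 0) | 0) ⊢ ·
Partition-refinement fixed point:
  B0 = {u0, v0}
  B1 = {u3, v3}
  B2 = {u6, v6}
  B3 = {u14, v14}
  B4 = {u22, v22}
  B5 = {u27, u29, v27, v29}
  B6 = {u31, v31}
  B7 = {u20, v20}
  B8 = {u12, v12}
  B9 = {u5, u8, v5, v8}
  B10 = {u13, u16, v13, v16}
  B11 = {u21, u24, u26, v21, v24, v26}
  B12 = {u28, u30, v28, v30}
  B13 = {u10, v10}
  B14 = {u18, v18}
  B15 = {u4, v4}
  B16 = {u11, v11}
  B17 = {u17, v17}
  B18 = {u25, v25}
  B19 = {u19, v19}
  B20 = {u23, v23}
  B21 = {u15, v15}
  B22 = {u7, v7}
  B23 = {u9, v9}
  B24 = {u1, v1}
  B25 = {u2, v2}
u0 ∈ B0, v0 ∈ B0 → same block

bisimilar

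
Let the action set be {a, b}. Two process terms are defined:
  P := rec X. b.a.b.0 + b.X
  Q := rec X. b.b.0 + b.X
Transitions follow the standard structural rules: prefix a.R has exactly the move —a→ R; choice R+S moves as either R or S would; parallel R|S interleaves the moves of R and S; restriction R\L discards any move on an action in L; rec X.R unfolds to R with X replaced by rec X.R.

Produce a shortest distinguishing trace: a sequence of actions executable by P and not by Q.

ba

LTS(P): 4 reachable states
  s0 = rec X. b.a.b.0 + b.X ⊢ ··b··> s0, ··b··> s1
  s1 = a.b.0 ⊢ ··a··> s2
  s2 = b.0 ⊢ ··b··> s3
  s3 = 0 ⊢ ∅
LTS(Q): 3 reachable states
  t0 = rec X. b.b.0 + b.X ⊢ ··b··> t0, ··b··> t1
  t1 = b.0 ⊢ ··b··> t2
  t2 = 0 ⊢ ∅
Trace ⟨ba⟩ through P, begin at {s0}:
  [1] b ⇒ {s0, s1}
  [2] a ⇒ {s2}
  — P admits the full trace.
Trace ⟨ba⟩ through Q, begin at {t0}:
  [1] b ⇒ {t0, t1}
  [2] a ⇒ ∅  — Q cannot continue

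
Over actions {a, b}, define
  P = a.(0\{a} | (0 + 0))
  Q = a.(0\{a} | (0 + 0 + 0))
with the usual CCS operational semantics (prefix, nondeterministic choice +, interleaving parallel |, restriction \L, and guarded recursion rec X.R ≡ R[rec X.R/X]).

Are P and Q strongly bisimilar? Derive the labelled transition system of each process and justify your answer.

P ~ Q

LTS(P): 2 reachable states
  p0 = a.(0\{a} | (0 + 0)) has moves =a=> p1
  p1 = 0\{a} | (0 + 0) has moves ∅
LTS(Q): 2 reachable states
  q0 = a.(0\{a} | (0 + 0 + 0)) has moves =a=> q1
  q1 = 0\{a} | (0 + 0 + 0) has moves ∅
Partition-refinement fixed point:
  B0 = {p0, q0}
  B1 = {p1, q1}
p0 ∈ B0, q0 ∈ B0 → same block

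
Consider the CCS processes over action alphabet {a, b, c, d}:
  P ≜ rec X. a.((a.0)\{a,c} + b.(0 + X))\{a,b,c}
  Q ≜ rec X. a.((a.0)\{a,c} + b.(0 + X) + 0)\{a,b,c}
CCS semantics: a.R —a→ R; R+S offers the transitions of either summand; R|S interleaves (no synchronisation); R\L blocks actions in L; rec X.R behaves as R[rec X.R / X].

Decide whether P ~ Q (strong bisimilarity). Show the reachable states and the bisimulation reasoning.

bisimilar

LTS(P): 2 reachable states
  m0 = rec X. a.((a.0)\{a,c} + b.(0 + X))\{a,b,c} ⊢ -a-> m1
  m1 = ((a.0)\{a,c} + b.(0 + (rec X. a.((a.0)\{a,c} + b.(0 + X))\{a,b,c})))\{a,b,c} ⊢ ∅
LTS(Q): 2 reachable states
  n0 = rec X. a.((a.0)\{a,c} + b.(0 + X) + 0)\{a,b,c} ⊢ -a-> n1
  n1 = ((a.0)\{a,c} + b.(0 + (rec X. a.((a.0)\{a,c} + b.(0 + X) + 0)\{a,b,c})) + 0)\{a,b,c} ⊢ ∅
Bisimilarity quotient blocks:
  B0 = {m0, n0}
  B1 = {m1, n1}
m0 ∈ B0, n0 ∈ B0 → same block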